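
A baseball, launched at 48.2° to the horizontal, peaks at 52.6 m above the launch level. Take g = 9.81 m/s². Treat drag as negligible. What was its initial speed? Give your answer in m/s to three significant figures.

43.1 m/s

At the peak v_y = 0, so v_y0 = √(2gH) = √(2 × 9.81 × 52.6) = 32.12 m/s.
v_y0 = v₀ sin θ ⇒ v₀ = 32.12 / sin 48.2° = 43.09 m/s.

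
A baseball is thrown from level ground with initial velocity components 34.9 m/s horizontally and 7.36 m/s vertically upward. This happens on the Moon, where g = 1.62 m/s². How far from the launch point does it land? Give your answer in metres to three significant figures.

317 m

Time aloft: T = 2 v_y0 / g = 2 × 7.360 / 1.62 = 9.086 s.
Horizontal distance R = vₓ T = 34.90 × 9.086 = 317.1 m.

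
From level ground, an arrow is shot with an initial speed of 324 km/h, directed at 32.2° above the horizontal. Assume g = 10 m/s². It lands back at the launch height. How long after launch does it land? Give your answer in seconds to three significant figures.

9.59 s

Convert: 324 km/h = 324/3.6 = 90.00 m/s.
Resolve: vₓ = 90.00 cos 32.2° = 76.16 m/s and v_y0 = 90.00 sin 32.2° = 47.96 m/s.
Time of flight on level ground: T = 2 v_y0 / g = 2 × 47.96 / 10.0 = 9.592 s.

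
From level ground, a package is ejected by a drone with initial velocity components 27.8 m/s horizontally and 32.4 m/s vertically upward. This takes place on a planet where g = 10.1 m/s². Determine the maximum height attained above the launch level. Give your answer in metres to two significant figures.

52 m

Maximum height: H = v_y0² / (2g) = 32.40² / (2 × 10.1) = 51.97 m.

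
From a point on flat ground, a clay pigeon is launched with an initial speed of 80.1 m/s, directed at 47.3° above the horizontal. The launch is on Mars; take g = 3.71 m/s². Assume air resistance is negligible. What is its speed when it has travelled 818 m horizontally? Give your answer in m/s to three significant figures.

vₓ = 80.10 cos 47.3° = 54.32 m/s; v_y0 = 80.10 sin 47.3° = 58.87 m/s.
x = vₓ t ⇒ t = 818/54.32 = 15.06 s.
Vertical velocity there: v_y = v_y0 − g t = 58.87 − 3.71 × 15.06 = 2.999 m/s.
Speed: √(vₓ² + v_y²) = √(54.32² + 2.999²) = 54.40 m/s.

54.4 m/s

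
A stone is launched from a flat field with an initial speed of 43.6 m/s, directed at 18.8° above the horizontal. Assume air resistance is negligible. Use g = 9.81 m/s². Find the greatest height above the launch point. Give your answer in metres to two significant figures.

Resolve: vₓ = 43.60 cos 18.8° = 41.27 m/s and v_y0 = 43.60 sin 18.8° = 14.05 m/s.
Peak height H = v_y0² / (2g) = 197.42 / 19.62 = 10.06 m.

10 m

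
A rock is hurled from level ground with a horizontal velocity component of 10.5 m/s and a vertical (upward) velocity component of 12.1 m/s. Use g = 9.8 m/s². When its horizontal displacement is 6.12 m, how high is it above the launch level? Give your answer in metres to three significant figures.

5.39 m

x = vₓ t ⇒ t = 6.12/10.50 = 0.5829 s.
Height: y = v_y0 t − ½ g t² = 12.10 × 0.5829 − 4.900 × 0.5829² = 7.053 − 1.665 = 5.388 m.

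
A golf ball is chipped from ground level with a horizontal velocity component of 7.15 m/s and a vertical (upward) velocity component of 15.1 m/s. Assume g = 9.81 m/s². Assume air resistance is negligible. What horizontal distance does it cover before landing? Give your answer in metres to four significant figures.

22.01 m

Flight time T = 2 v_y0 / g = 3.078 s.
Range: R = vₓ T = 7.150 × 3.078 = 22.01 m.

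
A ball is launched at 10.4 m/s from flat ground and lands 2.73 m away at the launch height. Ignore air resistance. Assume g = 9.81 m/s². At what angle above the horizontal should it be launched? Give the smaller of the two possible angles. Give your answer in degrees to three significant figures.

R = v₀² sin 2θ / g gives sin 2θ = gR/v₀² = 9.81·2.73/10.4² = 0.2476.
2θ = 14.34° or 180° − 14.34° = 165.7°, so θ = 7.168° or 82.83°.
The smaller angle is 7.168°.

7.17°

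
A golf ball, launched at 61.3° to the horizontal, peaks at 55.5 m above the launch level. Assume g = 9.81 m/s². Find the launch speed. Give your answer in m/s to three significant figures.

At the peak v_y = 0, so v_y0 = √(2gH) = √(2 × 9.81 × 55.5) = 33.00 m/s.
v_y0 = v₀ sin θ ⇒ v₀ = 33.00 / sin 61.3° = 37.62 m/s.

37.6 m/s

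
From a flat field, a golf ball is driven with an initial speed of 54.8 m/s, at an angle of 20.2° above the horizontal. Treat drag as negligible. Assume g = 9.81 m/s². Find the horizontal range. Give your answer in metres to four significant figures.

198.4 m

Resolve: vₓ = 54.80 cos 20.2° = 51.43 m/s and v_y0 = 54.80 sin 20.2° = 18.92 m/s.
Time aloft: T = 2 v_y0 / g = 2 × 18.92 / 9.81 = 3.858 s.
Range: R = vₓ T = 51.43 × 3.858 = 198.4 m.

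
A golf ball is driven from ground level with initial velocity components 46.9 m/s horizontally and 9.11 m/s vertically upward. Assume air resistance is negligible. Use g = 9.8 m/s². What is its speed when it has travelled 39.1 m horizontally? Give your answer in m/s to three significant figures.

46.9 m/s

At x = 39.1 m, t = x/vₓ = 39.1/46.90 = 0.8337 s.
Vertical velocity there: v_y = v_y0 − g t = 9.110 − 9.80 × 0.8337 = 0.9399 m/s.
Speed: √(vₓ² + v_y²) = √(46.90² + 0.9399²) = 46.91 m/s.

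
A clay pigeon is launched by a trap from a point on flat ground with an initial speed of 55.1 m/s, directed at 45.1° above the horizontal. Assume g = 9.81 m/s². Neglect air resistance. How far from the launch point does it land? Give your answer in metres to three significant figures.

Horizontal component vₓ = 55.10 cos 45.1° = 38.89 m/s; vertical v_y0 = 55.10 sin 45.1° = 39.03 m/s.
Flight time T = 2 v_y0 / g = 7.957 s.
Horizontal distance R = vₓ T = 38.89 × 7.957 = 309.5 m.

309 m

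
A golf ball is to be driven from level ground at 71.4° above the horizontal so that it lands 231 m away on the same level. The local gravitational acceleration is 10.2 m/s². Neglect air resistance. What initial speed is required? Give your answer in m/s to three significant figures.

On level ground R = v₀² sin 2θ / g ⇒ v₀ = √(gR / sin 2θ).
v₀ = √(10.2 × 231 / sin 142.8°) = √(2356 / 0.6046) = √3897.1 = 62.43 m/s.

62.4 m/s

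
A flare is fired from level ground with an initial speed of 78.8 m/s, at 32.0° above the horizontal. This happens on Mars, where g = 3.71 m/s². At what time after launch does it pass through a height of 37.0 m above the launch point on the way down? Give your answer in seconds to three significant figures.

Components: vₓ = 78.80 cos 32.0° = 66.83 m/s, v_y0 = 78.80 sin 32.0° = 41.76 m/s.
Require v_y0 t − ½ g t² = 37.0, i.e. 1.855 t² − 41.76 t + 37.0 = 0.
t = [41.76 ± √(41.76² − 2·3.71·37.0)] / 3.71 = (41.76 ± 38.33) / 3.71, so t = 0.9240 s or t = 21.59 s.
The descending-branch root is 21.59 s.

21.6 s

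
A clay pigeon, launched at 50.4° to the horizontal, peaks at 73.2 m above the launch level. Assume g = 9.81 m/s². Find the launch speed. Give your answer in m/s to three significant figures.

49.2 m/s

At the peak v_y = 0, so v_y0 = √(2gH) = √(2 × 9.81 × 73.2) = 37.90 m/s.
v_y0 = v₀ sin θ ⇒ v₀ = 37.90 / sin 50.4° = 49.18 m/s.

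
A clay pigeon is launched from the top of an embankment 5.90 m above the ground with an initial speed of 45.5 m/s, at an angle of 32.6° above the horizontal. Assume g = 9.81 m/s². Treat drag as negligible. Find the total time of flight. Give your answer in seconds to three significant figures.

Horizontal component vₓ = 45.50 cos 32.6° = 38.33 m/s; vertical v_y0 = 45.50 sin 32.6° = 24.51 m/s.
With up positive and y = 0 at the ground: y(t) = 5.90 + (24.51) t − 4.905 t². Setting y = 0 and taking the positive root: t = [24.51 + √(24.51² + 2·9.81·5.90)] / 9.81 = (24.51 + 26.77) / 9.81 = 5.228 s.

5.23 s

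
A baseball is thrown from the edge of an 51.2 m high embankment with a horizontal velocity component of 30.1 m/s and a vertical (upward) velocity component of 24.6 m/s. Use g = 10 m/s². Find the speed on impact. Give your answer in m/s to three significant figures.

With up positive and y = 0 at the ground: y(t) = 51.2 + (24.60) t − 5.000 t². Setting y = 0 and taking the positive root: t = [24.60 + √(24.60² + 2·10.0·51.2)] / 10.0 = (24.60 + 40.36) / 10.0 = 6.496 s.
Vertical velocity at impact: v_y = v_y0 − g t = 24.60 − 10.0 × 6.496 = −40.36 m/s.
Speed: |v| = √(vₓ² + v_y²) = √(30.10² + 40.36²) = 50.35 m/s.

50.4 m/s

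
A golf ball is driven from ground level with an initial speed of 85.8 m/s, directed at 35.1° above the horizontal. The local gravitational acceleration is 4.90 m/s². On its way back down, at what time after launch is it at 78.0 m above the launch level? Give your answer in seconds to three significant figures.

18.4 s

Resolve: vₓ = 85.80 cos 35.1° = 70.20 m/s and v_y0 = 85.80 sin 35.1° = 49.34 m/s.
Require v_y0 t − ½ g t² = 78.0, i.e. 2.450 t² − 49.34 t + 78.0 = 0.
Quadratic formula: t = (49.34 ± √1669.6) / 4.90 = (49.34 ± 40.86) / 4.90 → t = 1.730 s or 18.41 s.
The descending-branch root is 18.41 s.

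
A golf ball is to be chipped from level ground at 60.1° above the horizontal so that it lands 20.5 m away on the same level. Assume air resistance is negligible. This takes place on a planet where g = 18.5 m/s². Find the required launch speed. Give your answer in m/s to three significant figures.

20.9 m/s

On level ground R = v₀² sin 2θ / g ⇒ v₀ = √(gR / sin 2θ).
v₀ = √(18.5 × 20.5 / sin 120.2°) = √(379.2 / 0.8643) = √438.81 = 20.95 m/s.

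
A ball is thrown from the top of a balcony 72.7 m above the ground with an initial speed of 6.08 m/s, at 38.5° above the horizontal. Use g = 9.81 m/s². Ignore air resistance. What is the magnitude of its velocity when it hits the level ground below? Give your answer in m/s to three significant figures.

Resolve: vₓ = 6.080 cos 38.5° = 4.758 m/s and v_y0 = 6.080 sin 38.5° = 3.785 m/s.
The projectile lands when y = 72.7 + (3.785) t − ½·9.81·t² = 0. Positive root: t = (3.785 + √(3.785² + 2·9.81·72.7)) / 9.81 = (3.785 + 37.96) / 9.81 = 4.255 s.
Vertical velocity at impact: v_y = v_y0 − g t = 3.785 − 9.81 × 4.255 = −37.96 m/s.
Speed: |v| = √(vₓ² + v_y²) = √(4.758² + 37.96²) = 38.25 m/s.

38.3 m/s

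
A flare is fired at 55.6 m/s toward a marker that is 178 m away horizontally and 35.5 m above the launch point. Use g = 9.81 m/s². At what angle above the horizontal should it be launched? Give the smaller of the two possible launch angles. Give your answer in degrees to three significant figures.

29.9°

Trajectory: y = x tanθ − g x² (1 + tan²θ)/(2v₀²). With x = 178, y = 35.5, v₀ = 55.6, g = 9.81:
50.27 tan²θ − 178 tanθ + (85.77) = 0.
tanθ = [178 ± √(178² − 4 × 50.27 × (85.77))] / (2 × 50.27) = (178 ± 120.2) / 100.5, giving tanθ = 0.5754 or 2.965.
θ = 29.91° or 71.36°; the smaller is 29.91°.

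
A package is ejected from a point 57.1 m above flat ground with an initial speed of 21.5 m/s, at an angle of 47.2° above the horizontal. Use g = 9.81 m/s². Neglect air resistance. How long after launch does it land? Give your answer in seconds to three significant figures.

vₓ = 21.50 cos 47.2° = 14.61 m/s; v_y0 = 21.50 sin 47.2° = 15.78 m/s.
With up positive and y = 0 at the ground: y(t) = 57.1 + (15.78) t − 4.905 t². Setting y = 0 and taking the positive root: t = [15.78 + √(15.78² + 2·9.81·57.1)] / 9.81 = (15.78 + 37.00) / 9.81 = 5.380 s.

5.38 s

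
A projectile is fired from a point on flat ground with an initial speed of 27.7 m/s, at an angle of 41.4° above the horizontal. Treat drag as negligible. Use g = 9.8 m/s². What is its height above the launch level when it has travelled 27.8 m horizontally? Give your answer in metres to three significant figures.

15.7 m

Resolve: vₓ = 27.70 cos 41.4° = 20.78 m/s and v_y0 = 27.70 sin 41.4° = 18.32 m/s.
Time to reach x = 27.8 m: t = x/vₓ = 27.8/20.78 = 1.338 s.
Height: y = v_y0 t − ½ g t² = 18.32 × 1.338 − 4.900 × 1.338² = 24.51 − 8.772 = 15.74 m.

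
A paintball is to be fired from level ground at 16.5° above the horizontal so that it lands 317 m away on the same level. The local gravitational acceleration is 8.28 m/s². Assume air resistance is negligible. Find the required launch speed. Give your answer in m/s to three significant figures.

On level ground R = v₀² sin 2θ / g ⇒ v₀ = √(gR / sin 2θ).
v₀ = √(8.28 × 317 / sin 33.00°) = √(2625 / 0.5446) = √4819.3 = 69.42 m/s.

69.4 m/s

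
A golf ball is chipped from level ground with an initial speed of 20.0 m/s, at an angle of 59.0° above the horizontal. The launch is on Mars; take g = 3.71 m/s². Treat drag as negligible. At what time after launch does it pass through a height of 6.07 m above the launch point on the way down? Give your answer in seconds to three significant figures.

Components: vₓ = 20.00 cos 59.0° = 10.30 m/s, v_y0 = 20.00 sin 59.0° = 17.14 m/s.
Require v_y0 t − ½ g t² = 6.07, i.e. 1.855 t² − 17.14 t + 6.07 = 0.
Quadratic formula: t = (17.14 ± √248.85) / 3.71 = (17.14 ± 15.78) / 3.71 → t = 0.3688 s or 8.873 s.
The descending-branch root is 8.873 s.

8.87 s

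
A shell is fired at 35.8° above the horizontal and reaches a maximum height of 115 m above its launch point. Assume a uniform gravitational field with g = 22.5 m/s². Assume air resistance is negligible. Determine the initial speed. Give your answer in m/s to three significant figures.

At the peak v_y = 0, so v_y0 = √(2gH) = √(2 × 22.5 × 115) = 71.94 m/s.
v_y0 = v₀ sin θ ⇒ v₀ = 71.94 / sin 35.8° = 123.0 m/s.

123 m/s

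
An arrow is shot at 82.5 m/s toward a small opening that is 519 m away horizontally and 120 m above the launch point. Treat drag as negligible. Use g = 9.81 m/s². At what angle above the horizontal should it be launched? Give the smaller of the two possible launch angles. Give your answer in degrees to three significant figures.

Trajectory: y = x tanθ − g x² (1 + tan²θ)/(2v₀²). With x = 519, y = 120, v₀ = 82.5, g = 9.81:
194.1 tan²θ − 519 tanθ + (314.1) = 0.
tanθ = [519 ± √(519² − 4 × 194.1 × (314.1))] / (2 × 194.1) = (519 ± 159.6) / 388.2, giving tanθ = 0.9258 or 1.748.
θ = 42.79° or 60.22°; the smaller is 42.79°.

42.8°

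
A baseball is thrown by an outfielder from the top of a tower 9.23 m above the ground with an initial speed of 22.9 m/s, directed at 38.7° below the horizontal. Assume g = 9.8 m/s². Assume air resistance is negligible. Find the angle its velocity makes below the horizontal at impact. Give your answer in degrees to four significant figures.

47.71°

Resolve: vₓ = 22.90 cos 38.7° = 17.87 m/s and v_y0 = −14.32 m/s (downward).
With up positive and y = 0 at the ground: y(t) = 9.23 + (−14.32) t − 4.900 t². Setting y = 0 and taking the positive root: t = [−14.32 + √(14.32² + 2·9.80·9.23)] / 9.80 = (−14.32 + 19.64) / 9.80 = 0.5435 s.
At impact: v_y = v_y0 − g t = −19.64 m/s; vₓ = 17.87 m/s.
Angle below horizontal: arctan(|v_y|/vₓ) = arctan(19.64/17.87) = 47.71°.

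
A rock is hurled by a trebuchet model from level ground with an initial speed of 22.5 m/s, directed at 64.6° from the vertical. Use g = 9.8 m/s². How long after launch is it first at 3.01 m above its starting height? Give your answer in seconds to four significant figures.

0.3885 s

Components: vₓ = 22.50 sin 64.6° = 20.33 m/s, v_y0 = 22.50 cos 64.6° = 9.651 m/s.
Set y = v_y0 t − ½ g t² = 3.01: 4.900 t² − 9.651 t + 3.01 = 0.
t = [9.651 ± √(9.651² − 2·9.80·3.01)] / 9.80 = (9.651 ± 5.844) / 9.80, so t = 0.3885 s or t = 1.581 s.
The first (ascending) time is 0.3885 s.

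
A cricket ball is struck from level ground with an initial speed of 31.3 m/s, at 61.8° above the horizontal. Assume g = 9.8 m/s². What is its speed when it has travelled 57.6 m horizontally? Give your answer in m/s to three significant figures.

Components: vₓ = 31.30 cos 61.8° = 14.79 m/s, v_y0 = 31.30 sin 61.8° = 27.58 m/s.
At x = 57.6 m, t = x/vₓ = 57.6/14.79 = 3.894 s.
Vertical velocity there: v_y = v_y0 − g t = 27.58 − 9.80 × 3.894 = −10.58 m/s.
Speed: √(vₓ² + v_y²) = √(14.79² + 10.58²) = 18.18 m/s.

18.2 m/s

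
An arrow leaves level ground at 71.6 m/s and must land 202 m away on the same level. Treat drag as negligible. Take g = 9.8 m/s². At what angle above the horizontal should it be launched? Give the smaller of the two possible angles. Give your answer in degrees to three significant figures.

11.4°

From R = (v₀²/g) sin 2θ: sin 2θ = 9.80 × 202 / 5126.6 = 0.3861.
2θ = 22.71° or 180° − 22.71° = 157.3°, so θ = 11.36° or 78.64°.
The smaller angle is 11.36°.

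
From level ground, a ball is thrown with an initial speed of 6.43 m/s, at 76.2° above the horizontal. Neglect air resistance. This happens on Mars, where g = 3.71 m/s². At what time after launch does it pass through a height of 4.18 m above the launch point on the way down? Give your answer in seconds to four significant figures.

2.444 s

Resolve: vₓ = 6.430 cos 76.2° = 1.534 m/s and v_y0 = 6.430 sin 76.2° = 6.244 m/s.
Height y(t) = 6.244 t − 1.855 t² = 4.18 gives 1.855 t² − 6.244 t + 4.18 = 0.
t = [6.244 ± √(6.244² − 2·3.71·4.18)] / 3.71 = (6.244 ± 2.824) / 3.71, so t = 0.9218 s or t = 2.444 s.
The descending-branch root is 2.444 s.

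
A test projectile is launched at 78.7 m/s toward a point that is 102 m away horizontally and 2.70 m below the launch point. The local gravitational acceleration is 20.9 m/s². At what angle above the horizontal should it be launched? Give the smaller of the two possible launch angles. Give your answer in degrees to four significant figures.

8.501°

Trajectory: y = x tanθ − g x² (1 + tan²θ)/(2v₀²). With x = 102, y = −2.70, v₀ = 78.7, g = 20.9:
17.55 tan²θ − 102 tanθ + (14.85) = 0.
tanθ = [102 ± √(102² − 4 × 17.55 × (14.85))] / (2 × 17.55) = (102 ± 96.75) / 35.11, giving tanθ = 0.1495 or 5.661.
θ = 8.501° or 79.98°; the smaller is 8.501°.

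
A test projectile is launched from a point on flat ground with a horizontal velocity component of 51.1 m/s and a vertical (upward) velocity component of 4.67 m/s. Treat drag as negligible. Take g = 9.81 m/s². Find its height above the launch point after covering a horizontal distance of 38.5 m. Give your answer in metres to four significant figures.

Time to reach x = 38.5 m: t = x/vₓ = 38.5/51.10 = 0.7534 s.
Height: y = v_y0 t − ½ g t² = 4.670 × 0.7534 − 4.905 × 0.7534² = 3.518 − 2.784 = 0.7342 m.

0.7342 m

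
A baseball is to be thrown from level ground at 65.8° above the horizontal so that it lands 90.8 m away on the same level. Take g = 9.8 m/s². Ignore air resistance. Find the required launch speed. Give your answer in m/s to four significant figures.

34.50 m/s

On level ground R = v₀² sin 2θ / g ⇒ v₀ = √(gR / sin 2θ).
v₀ = √(9.80 × 90.8 / sin 131.6°) = √(889.8 / 0.7478) = √1189.9 = 34.50 m/s.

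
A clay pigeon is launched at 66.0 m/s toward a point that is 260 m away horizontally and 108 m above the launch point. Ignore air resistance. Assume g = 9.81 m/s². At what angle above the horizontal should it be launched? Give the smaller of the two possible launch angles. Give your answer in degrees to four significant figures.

45.06°

Trajectory: y = x tanθ − g x² (1 + tan²θ)/(2v₀²). With x = 260, y = 108, v₀ = 66.0, g = 9.81:
76.12 tan²θ − 260 tanθ + (184.1) = 0.
tanθ = [260 ± √(260² − 4 × 76.12 × (184.1))] / (2 × 76.12) = (260 ± 107.4) / 152.2, giving tanθ = 1.002 or 2.413.
θ = 45.06° or 67.49°; the smaller is 45.06°.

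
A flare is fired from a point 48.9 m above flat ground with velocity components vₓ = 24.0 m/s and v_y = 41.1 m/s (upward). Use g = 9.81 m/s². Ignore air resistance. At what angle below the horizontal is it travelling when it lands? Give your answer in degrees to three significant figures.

The projectile lands when y = 48.9 + (41.10) t − ½·9.81·t² = 0. Positive root: t = (41.10 + √(41.10² + 2·9.81·48.9)) / 9.81 = (41.10 + 51.46) / 9.81 = 9.436 s.
At impact: v_y = v_y0 − g t = −51.46 m/s; vₓ = 24.00 m/s.
Angle below horizontal: arctan(|v_y|/vₓ) = arctan(51.46/24.00) = 65.00°.

65.0°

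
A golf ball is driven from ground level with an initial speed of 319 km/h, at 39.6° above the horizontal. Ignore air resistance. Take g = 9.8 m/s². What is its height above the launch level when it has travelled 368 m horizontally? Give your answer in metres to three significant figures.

Convert: 319 km/h = 319/3.6 = 88.61 m/s.
Components: vₓ = 88.61 cos 39.6° = 68.28 m/s, v_y0 = 88.61 sin 39.6° = 56.48 m/s.
x = vₓ t ⇒ t = 368/68.28 = 5.390 s.
Height: y = v_y0 t − ½ g t² = 56.48 × 5.390 − 4.900 × 5.390² = 304.4 − 142.3 = 162.1 m.

162 m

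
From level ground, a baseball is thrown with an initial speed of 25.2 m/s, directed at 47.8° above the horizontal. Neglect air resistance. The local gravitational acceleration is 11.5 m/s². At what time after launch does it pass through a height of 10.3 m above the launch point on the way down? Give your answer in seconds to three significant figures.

2.54 s

Horizontal component vₓ = 25.20 cos 47.8° = 16.93 m/s; vertical v_y0 = 25.20 sin 47.8° = 18.67 m/s.
Set y = v_y0 t − ½ g t² = 10.3: 5.750 t² − 18.67 t + 10.3 = 0.
t = [18.67 ± √(18.67² − 2·11.5·10.3)] / 11.5 = (18.67 ± 10.56) / 11.5, so t = 0.7047 s or t = 2.542 s.
The descending-branch root is 2.542 s.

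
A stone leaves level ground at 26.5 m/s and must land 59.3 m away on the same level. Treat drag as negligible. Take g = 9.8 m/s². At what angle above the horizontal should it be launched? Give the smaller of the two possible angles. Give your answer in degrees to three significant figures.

Level-ground range R = v₀² sin(2θ)/g ⇒ sin(2θ) = gR/v₀² = 9.80 × 59.3 / 26.5² = 0.8275.
2θ = 55.85° or 180° − 55.85° = 124.2°, so θ = 27.92° or 62.08°.
The smaller angle is 27.92°.

27.9°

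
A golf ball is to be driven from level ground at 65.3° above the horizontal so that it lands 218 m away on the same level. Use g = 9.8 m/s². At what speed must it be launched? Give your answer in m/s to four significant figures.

53.04 m/s

Level-ground range: R = v₀² sin(2θ)/g, so v₀ = √(gR / sin 2θ).
v₀ = √(9.80 × 218 / sin 130.6°) = √(2136 / 0.7593) = √2813.8 = 53.04 m/s.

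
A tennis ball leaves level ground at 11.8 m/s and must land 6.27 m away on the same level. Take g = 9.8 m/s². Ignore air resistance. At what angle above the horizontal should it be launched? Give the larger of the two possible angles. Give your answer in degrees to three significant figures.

76.9°

R = v₀² sin 2θ / g gives sin 2θ = gR/v₀² = 9.80·6.27/11.8² = 0.4413.
2θ = 26.19° or 180° − 26.19° = 153.8°, so θ = 13.09° or 76.91°.
The larger angle is 76.91°.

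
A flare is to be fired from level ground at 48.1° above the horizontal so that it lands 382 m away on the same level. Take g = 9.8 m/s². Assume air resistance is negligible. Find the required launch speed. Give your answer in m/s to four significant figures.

61.36 m/s

On level ground R = v₀² sin 2θ / g ⇒ v₀ = √(gR / sin 2θ).
v₀ = √(9.80 × 382 / sin 96.20°) = √(3744 / 0.9942) = √3765.6 = 61.36 m/s.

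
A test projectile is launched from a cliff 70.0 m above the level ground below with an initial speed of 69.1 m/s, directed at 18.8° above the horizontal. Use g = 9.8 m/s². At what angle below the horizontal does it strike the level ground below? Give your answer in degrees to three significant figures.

33.5°

Components: vₓ = 69.10 cos 18.8° = 65.41 m/s, v_y0 = 69.10 sin 18.8° = 22.27 m/s.
With up positive and y = 0 at the ground: y(t) = 70.0 + (22.27) t − 4.900 t². Setting y = 0 and taking the positive root: t = [22.27 + √(22.27² + 2·9.80·70.0)] / 9.80 = (22.27 + 43.22) / 9.80 = 6.682 s.
At impact: v_y = v_y0 − g t = −43.22 m/s; vₓ = 65.41 m/s.
Angle below horizontal: arctan(|v_y|/vₓ) = arctan(43.22/65.41) = 33.45°.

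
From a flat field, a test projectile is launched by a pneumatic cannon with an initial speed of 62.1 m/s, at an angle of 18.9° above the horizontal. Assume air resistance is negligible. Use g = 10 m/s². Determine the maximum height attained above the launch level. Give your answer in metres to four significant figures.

20.23 m

vₓ = 62.10 cos 18.9° = 58.75 m/s; v_y0 = 62.10 sin 18.9° = 20.12 m/s.
At the apex v_y = 0, so H = v_y0²/(2g) = 20.12²/20.00 = 20.23 m.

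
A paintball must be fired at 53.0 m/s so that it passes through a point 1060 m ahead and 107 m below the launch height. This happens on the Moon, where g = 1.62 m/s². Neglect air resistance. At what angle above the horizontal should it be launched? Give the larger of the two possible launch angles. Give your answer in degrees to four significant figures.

71.86°

Trajectory: y = x tanθ − g x² (1 + tan²θ)/(2v₀²). With x = 1060, y = −107, v₀ = 53.0, g = 1.62:
324.0 tan²θ − 1060 tanθ + (217.0) = 0.
tanθ = [1060 ± √(1060² − 4 × 324.0 × (217.0))] / (2 × 324.0) = (1060 ± 917.8) / 648.0, giving tanθ = 0.2194 or 3.052.
θ = 12.38° or 71.86°; the larger is 71.86°.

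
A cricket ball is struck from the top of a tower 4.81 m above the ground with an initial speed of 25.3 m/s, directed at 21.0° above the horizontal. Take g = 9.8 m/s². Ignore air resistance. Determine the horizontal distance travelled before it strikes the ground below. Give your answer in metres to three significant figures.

vₓ = 25.30 cos 21.0° = 23.62 m/s; v_y0 = 25.30 sin 21.0° = 9.067 m/s.
With up positive and y = 0 at the ground: y(t) = 4.81 + (9.067) t − 4.900 t². Setting y = 0 and taking the positive root: t = [9.067 + √(9.067² + 2·9.80·4.81)] / 9.80 = (9.067 + 13.28) / 9.80 = 2.281 s.
Horizontal distance: R = vₓ t = 23.62 × 2.281 = 53.87 m.

53.9 m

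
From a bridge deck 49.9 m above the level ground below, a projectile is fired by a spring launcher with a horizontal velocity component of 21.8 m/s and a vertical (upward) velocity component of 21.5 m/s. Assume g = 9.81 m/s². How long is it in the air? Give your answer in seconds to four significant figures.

With up positive and y = 0 at the ground: y(t) = 49.9 + (21.50) t − 4.905 t². Setting y = 0 and taking the positive root: t = [21.50 + √(21.50² + 2·9.81·49.9)] / 9.81 = (21.50 + 37.96) / 9.81 = 6.062 s.

6.062 s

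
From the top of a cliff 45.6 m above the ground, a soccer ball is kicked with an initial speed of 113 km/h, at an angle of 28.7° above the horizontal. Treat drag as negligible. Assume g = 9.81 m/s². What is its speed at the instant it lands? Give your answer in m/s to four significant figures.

Convert: 113 km/h = 113/3.6 = 31.39 m/s.
Resolve: vₓ = 31.39 cos 28.7° = 27.53 m/s and v_y0 = 31.39 sin 28.7° = 15.07 m/s.
With up positive and y = 0 at the ground: y(t) = 45.6 + (15.07) t − 4.905 t². Setting y = 0 and taking the positive root: t = [15.07 + √(15.07² + 2·9.81·45.6)] / 9.81 = (15.07 + 33.49) / 9.81 = 4.951 s.
Vertical velocity at impact: v_y = v_y0 − g t = 15.07 − 9.81 × 4.951 = −33.49 m/s.
Speed: |v| = √(vₓ² + v_y²) = √(27.53² + 33.49²) = 43.36 m/s.

43.36 m/s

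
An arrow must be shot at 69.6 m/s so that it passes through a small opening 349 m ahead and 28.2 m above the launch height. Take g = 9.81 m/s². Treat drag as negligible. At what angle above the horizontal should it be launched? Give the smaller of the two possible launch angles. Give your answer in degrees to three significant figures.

28.2°

Trajectory: y = x tanθ − g x² (1 + tan²θ)/(2v₀²). With x = 349, y = 28.2, v₀ = 69.6, g = 9.81:
123.3 tan²θ − 349 tanθ + (151.5) = 0.
tanθ = [349 ± √(349² − 4 × 123.3 × (151.5))] / (2 × 123.3) = (349 ± 216.9) / 246.7, giving tanθ = 0.5355 or 2.294.
θ = 28.17° or 66.45°; the smaller is 28.17°.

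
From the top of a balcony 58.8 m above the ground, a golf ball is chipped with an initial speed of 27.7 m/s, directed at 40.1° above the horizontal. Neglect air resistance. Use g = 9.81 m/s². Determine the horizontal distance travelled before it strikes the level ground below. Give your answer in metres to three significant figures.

vₓ = 27.70 cos 40.1° = 21.19 m/s; v_y0 = 27.70 sin 40.1° = 17.84 m/s.
With up positive and y = 0 at the ground: y(t) = 58.8 + (17.84) t − 4.905 t². Setting y = 0 and taking the positive root: t = [17.84 + √(17.84² + 2·9.81·58.8)] / 9.81 = (17.84 + 38.37) / 9.81 = 5.730 s.
Horizontal distance: R = vₓ t = 21.19 × 5.730 = 121.4 m.

121 m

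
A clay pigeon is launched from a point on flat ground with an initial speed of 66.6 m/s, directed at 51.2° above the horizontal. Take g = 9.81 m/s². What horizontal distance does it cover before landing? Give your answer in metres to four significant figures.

Components: vₓ = 66.60 cos 51.2° = 41.73 m/s, v_y0 = 66.60 sin 51.2° = 51.90 m/s.
Time aloft: T = 2 v_y0 / g = 2 × 51.90 / 9.81 = 10.58 s.
Range: R = vₓ T = 41.73 × 10.58 = 441.6 m.

441.6 m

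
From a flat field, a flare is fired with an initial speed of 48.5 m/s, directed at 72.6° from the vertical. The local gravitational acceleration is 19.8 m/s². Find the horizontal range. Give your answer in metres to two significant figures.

vₓ = 48.50 sin 72.6° = 46.28 m/s; v_y0 = 48.50 cos 72.6° = 14.50 m/s.
Time aloft: T = 2 v_y0 / g = 2 × 14.50 / 19.8 = 1.465 s.
Horizontal distance R = vₓ T = 46.28 × 1.465 = 67.80 m.

68 m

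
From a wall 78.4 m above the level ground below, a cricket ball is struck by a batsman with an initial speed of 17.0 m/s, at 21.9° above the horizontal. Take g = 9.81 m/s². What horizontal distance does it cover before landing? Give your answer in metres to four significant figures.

Resolve: vₓ = 17.00 cos 21.9° = 15.77 m/s and v_y0 = 17.00 sin 21.9° = 6.341 m/s.
Vertical motion (up positive, ground at y = 0): 4.905 t² − (6.341) t − 78.4 = 0, so t = (6.341 + √(6.341² + 2·9.81·78.4)) / 9.81 = (6.341 + 39.73) / 9.81 = 4.696 s.
Horizontal distance: R = vₓ t = 15.77 × 4.696 = 74.07 m.

74.07 m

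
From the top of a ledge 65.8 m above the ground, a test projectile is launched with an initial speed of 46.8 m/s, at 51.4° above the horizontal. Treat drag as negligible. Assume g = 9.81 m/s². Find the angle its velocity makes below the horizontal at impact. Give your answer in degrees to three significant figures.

Resolve: vₓ = 46.80 cos 51.4° = 29.20 m/s and v_y0 = 46.80 sin 51.4° = 36.58 m/s.
Vertical motion (up positive, ground at y = 0): 4.905 t² − (36.58) t − 65.8 = 0, so t = (36.58 + √(36.58² + 2·9.81·65.8)) / 9.81 = (36.58 + 51.27) / 9.81 = 8.955 s.
At impact: v_y = v_y0 − g t = −51.27 m/s; vₓ = 29.20 m/s.
Angle below horizontal: arctan(|v_y|/vₓ) = arctan(51.27/29.20) = 60.34°.

60.3°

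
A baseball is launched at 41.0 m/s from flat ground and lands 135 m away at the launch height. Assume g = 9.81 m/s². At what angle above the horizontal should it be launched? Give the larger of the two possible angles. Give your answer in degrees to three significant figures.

R = v₀² sin 2θ / g gives sin 2θ = gR/v₀² = 9.81·135/41.0² = 0.7878.
2θ = 51.98° or 180° − 51.98° = 128.0°, so θ = 25.99° or 64.01°.
The larger angle is 64.01°.

64.0°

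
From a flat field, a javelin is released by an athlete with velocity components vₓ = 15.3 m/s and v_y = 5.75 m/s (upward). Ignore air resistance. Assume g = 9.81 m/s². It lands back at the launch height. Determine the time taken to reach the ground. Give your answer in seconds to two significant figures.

1.2 s

Time of flight on level ground: T = 2 v_y0 / g = 2 × 5.750 / 9.81 = 1.172 s.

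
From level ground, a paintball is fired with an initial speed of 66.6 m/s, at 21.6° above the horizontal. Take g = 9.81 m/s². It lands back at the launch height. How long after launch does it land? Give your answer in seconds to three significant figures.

Components: vₓ = 66.60 cos 21.6° = 61.92 m/s, v_y0 = 66.60 sin 21.6° = 24.52 m/s.
Time of flight on level ground: T = 2 v_y0 / g = 2 × 24.52 / 9.81 = 4.998 s.

5.00 s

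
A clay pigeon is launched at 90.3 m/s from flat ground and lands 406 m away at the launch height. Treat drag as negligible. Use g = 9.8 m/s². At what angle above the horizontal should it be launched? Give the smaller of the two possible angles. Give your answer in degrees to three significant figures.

14.6°

R = v₀² sin 2θ / g gives sin 2θ = gR/v₀² = 9.80·406/90.3² = 0.4880.
2θ = 29.21° or 180° − 29.21° = 150.8°, so θ = 14.60° or 75.40°.
The smaller angle is 14.60°.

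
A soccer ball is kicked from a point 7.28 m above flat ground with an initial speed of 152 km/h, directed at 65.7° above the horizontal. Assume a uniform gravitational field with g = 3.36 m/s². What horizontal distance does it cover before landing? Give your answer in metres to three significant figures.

Convert: 152 km/h = 152/3.6 = 42.22 m/s.
Horizontal component vₓ = 42.22 cos 65.7° = 17.38 m/s; vertical v_y0 = 42.22 sin 65.7° = 38.48 m/s.
Vertical motion (up positive, ground at y = 0): 1.680 t² − (38.48) t − 7.28 = 0, so t = (38.48 + √(38.48² + 2·3.36·7.28)) / 3.36 = (38.48 + 39.11) / 3.36 = 23.09 s.
Horizontal distance: R = vₓ t = 17.38 × 23.09 = 401.2 m.

401 m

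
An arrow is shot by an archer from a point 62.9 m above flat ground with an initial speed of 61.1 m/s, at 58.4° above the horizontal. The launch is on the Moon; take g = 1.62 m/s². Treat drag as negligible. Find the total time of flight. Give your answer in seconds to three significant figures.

65.4 s

Resolve: vₓ = 61.10 cos 58.4° = 32.02 m/s and v_y0 = 61.10 sin 58.4° = 52.04 m/s.
The projectile lands when y = 62.9 + (52.04) t − ½·1.62·t² = 0. Positive root: t = (52.04 + √(52.04² + 2·1.62·62.9)) / 1.62 = (52.04 + 53.96) / 1.62 = 65.43 s.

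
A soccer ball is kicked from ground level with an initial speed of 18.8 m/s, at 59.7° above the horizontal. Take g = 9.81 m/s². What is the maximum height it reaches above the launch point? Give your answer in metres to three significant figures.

Resolve: vₓ = 18.80 cos 59.7° = 9.485 m/s and v_y0 = 18.80 sin 59.7° = 16.23 m/s.
Maximum height: H = v_y0² / (2g) = 16.23² / (2 × 9.81) = 13.43 m.

13.4 m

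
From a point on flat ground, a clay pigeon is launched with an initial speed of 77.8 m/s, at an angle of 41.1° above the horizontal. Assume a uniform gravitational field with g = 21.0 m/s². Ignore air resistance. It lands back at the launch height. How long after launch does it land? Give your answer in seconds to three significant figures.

vₓ = 77.80 cos 41.1° = 58.63 m/s; v_y0 = 77.80 sin 41.1° = 51.14 m/s.
Time of flight on level ground: T = 2 v_y0 / g = 2 × 51.14 / 21.0 = 4.871 s.

4.87 s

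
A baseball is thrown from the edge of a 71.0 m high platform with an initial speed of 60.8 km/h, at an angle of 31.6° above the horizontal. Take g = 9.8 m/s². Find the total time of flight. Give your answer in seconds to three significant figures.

4.82 s

Convert: 60.8 km/h = 60.8/3.6 = 16.89 m/s.
Horizontal component vₓ = 16.89 cos 31.6° = 14.38 m/s; vertical v_y0 = 16.89 sin 31.6° = 8.850 m/s.
The projectile lands when y = 71.0 + (8.850) t − ½·9.80·t² = 0. Positive root: t = (8.850 + √(8.850² + 2·9.80·71.0)) / 9.80 = (8.850 + 38.34) / 9.80 = 4.815 s.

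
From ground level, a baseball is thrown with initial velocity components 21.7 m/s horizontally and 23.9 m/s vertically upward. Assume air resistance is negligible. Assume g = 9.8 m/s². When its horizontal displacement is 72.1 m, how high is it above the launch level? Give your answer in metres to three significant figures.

At x = 72.1 m, t = x/vₓ = 72.1/21.70 = 3.323 s.
Height: y = v_y0 t − ½ g t² = 23.90 × 3.323 − 4.900 × 3.323² = 79.41 − 54.09 = 25.32 m.

25.3 m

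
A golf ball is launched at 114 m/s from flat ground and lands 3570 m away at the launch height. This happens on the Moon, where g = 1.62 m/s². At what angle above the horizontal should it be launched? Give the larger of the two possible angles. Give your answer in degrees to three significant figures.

76.8°

Level-ground range R = v₀² sin(2θ)/g ⇒ sin(2θ) = gR/v₀² = 1.62 × 3570 / 114² = 0.4450.
2θ = 26.42° or 180° − 26.42° = 153.6°, so θ = 13.21° or 76.79°.
The larger angle is 76.79°.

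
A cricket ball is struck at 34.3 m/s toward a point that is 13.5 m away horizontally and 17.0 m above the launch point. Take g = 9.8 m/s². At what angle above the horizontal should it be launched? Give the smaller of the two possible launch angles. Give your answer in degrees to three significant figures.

55.0°

Trajectory: y = x tanθ − g x² (1 + tan²θ)/(2v₀²). With x = 13.5, y = 17.0, v₀ = 34.3, g = 9.80:
0.7591 tan²θ − 13.5 tanθ + (17.76) = 0.
tanθ = [13.5 ± √(13.5² − 4 × 0.7591 × (17.76))] / (2 × 0.7591) = (13.5 ± 11.33) / 1.518, giving tanθ = 1.431 or 16.35.
θ = 55.05° or 86.50°; the smaller is 55.05°.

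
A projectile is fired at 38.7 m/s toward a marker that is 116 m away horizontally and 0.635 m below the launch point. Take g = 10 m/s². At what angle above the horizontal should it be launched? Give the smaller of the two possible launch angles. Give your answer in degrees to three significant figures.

25.0°

Trajectory: y = x tanθ − g x² (1 + tan²θ)/(2v₀²). With x = 116, y = −0.635, v₀ = 38.7, g = 10.0:
44.92 tan²θ − 116 tanθ + (44.29) = 0.
tanθ = [116 ± √(116² − 4 × 44.92 × (44.29))] / (2 × 44.92) = (116 ± 74.15) / 89.85, giving tanθ = 0.4658 or 2.116.
θ = 24.98° or 64.71°; the smaller is 24.98°.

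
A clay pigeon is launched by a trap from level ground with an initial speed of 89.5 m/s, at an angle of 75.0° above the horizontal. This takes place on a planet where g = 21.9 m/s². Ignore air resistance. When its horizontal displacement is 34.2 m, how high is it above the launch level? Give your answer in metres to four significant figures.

103.8 m

Components: vₓ = 89.50 cos 75.0° = 23.16 m/s, v_y0 = 89.50 sin 75.0° = 86.45 m/s.
At x = 34.2 m, t = x/vₓ = 34.2/23.16 = 1.476 s.
Height: y = v_y0 t − ½ g t² = 86.45 × 1.476 − 10.95 × 1.476² = 127.6 − 23.87 = 103.8 m.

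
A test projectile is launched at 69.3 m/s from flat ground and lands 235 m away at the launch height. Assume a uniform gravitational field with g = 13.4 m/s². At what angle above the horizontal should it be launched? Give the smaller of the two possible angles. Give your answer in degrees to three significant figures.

From R = (v₀²/g) sin 2θ: sin 2θ = 13.4 × 235 / 4802.5 = 0.6557.
2θ = 40.97° or 180° − 40.97° = 139.0°, so θ = 20.49° or 69.51°.
The smaller angle is 20.49°.

20.5°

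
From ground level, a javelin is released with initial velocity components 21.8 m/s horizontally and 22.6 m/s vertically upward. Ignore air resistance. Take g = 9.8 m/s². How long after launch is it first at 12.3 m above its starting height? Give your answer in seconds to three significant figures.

0.630 s

Set y = v_y0 t − ½ g t² = 12.3: 4.900 t² − 22.60 t + 12.3 = 0.
t = [22.60 ± √(22.60² − 2·9.80·12.3)] / 9.80 = (22.60 ± 16.42) / 9.80, so t = 0.6304 s or t = 3.982 s.
The first (ascending) time is 0.6304 s.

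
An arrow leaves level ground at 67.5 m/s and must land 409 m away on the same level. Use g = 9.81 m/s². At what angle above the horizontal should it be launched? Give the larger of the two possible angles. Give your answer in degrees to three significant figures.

R = v₀² sin 2θ / g gives sin 2θ = gR/v₀² = 9.81·409/67.5² = 0.8806.
2θ = 61.72° or 180° − 61.72° = 118.3°, so θ = 30.86° or 59.14°.
The larger angle is 59.14°.

59.1°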